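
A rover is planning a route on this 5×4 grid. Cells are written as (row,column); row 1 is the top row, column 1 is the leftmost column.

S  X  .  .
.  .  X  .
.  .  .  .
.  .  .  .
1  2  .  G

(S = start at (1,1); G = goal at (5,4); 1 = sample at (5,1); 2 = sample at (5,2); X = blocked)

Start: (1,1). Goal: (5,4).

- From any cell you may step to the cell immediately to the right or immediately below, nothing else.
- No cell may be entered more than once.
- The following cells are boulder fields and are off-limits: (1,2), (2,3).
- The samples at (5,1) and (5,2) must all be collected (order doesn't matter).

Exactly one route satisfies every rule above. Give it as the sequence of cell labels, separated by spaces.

(1,1) (2,1) (3,1) (4,1) (5,1) (5,2) (5,3) (5,4)

Moves only go right or down, so the column and row indices never decrease.
Route from (1,1): down 4 to (5,1), right 3 to (5,4) — 7 moves in all.
Check: all required cells visited.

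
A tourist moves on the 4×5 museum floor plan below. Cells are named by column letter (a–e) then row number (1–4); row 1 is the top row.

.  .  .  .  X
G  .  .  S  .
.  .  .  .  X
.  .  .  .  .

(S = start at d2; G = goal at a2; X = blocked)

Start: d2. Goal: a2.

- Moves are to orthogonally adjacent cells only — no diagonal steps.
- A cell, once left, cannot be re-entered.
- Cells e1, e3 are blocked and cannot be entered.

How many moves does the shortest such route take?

3

The Manhattan distance from d2 to a2 is |2−2| + |4−1| = 3, so at least 3 moves are needed.
A route of 3 moves achieves this: d2 → c2 → b2 → a2.
Since 3 matches the lower bound, it is optimal.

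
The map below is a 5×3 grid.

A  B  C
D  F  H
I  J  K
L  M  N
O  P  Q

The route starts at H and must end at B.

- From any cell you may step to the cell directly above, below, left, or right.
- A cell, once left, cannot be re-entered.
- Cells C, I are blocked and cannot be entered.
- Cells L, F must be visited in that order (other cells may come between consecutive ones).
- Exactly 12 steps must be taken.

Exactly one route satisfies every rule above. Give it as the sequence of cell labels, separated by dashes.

H - K - N - Q - P - O - L - M - J - F - D - A - B

The waypoints must appear in the order L, F, with no cell reused.
Route from H: 3× down (reaching Q), 2× left (reaching O), up to L, right to M, 2× up (reaching F), left to D, up to A, right to B — 12 moves in all.
Check: order respected (L at step 6, F at step 9); 12 moves as required.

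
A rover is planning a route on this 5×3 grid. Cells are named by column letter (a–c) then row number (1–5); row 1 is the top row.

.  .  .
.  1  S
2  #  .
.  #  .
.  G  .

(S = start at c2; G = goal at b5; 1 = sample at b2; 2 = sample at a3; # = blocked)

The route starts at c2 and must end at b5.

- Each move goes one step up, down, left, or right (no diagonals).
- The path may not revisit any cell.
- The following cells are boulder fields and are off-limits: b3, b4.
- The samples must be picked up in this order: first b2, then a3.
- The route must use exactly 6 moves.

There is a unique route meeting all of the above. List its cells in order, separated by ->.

The waypoints must appear in the order b2, a3, with no cell reused.
Route from c2: 2× left (reaching a2), 3× down (reaching a5), right to b5 — 6 moves in all.
Check: order respected (1 at step 1, 2 at step 3); 6 moves as required.

c2 -> b2 -> a2 -> a3 -> a4 -> a5 -> b5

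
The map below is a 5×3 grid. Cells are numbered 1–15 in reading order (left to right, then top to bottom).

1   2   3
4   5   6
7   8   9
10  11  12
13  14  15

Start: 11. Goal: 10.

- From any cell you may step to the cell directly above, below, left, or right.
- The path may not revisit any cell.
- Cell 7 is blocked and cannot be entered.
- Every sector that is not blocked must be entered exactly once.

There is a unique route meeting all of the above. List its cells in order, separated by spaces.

Need to visit all 14 open cells exactly once, starting at 11 and ending at 10.
Route from 11: up 2 to 5, left 1 to 4, up 1 to 1, right 2 to 3, down 4 to 15, left 2 to 13, up 1 to 10 — 13 moves in all.
Check: all 14 open cells covered.

11 8 5 4 1 2 3 6 9 12 15 14 13 10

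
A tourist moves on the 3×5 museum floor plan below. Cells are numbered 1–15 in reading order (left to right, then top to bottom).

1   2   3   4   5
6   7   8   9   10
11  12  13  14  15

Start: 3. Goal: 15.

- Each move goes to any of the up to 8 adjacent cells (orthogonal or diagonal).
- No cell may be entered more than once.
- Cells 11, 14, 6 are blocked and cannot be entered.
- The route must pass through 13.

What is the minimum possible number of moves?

4

Any route passes through 13 somewhere between 3 and 15. Summing Chebyshev distances along the two legs (3 → 13 → 15) gives a lower bound of 2 + 2 = 4 moves.
A route of 4 moves achieves this: 3 → 7 → 13 → 9 → 15.
Since 4 matches the lower bound, it is optimal.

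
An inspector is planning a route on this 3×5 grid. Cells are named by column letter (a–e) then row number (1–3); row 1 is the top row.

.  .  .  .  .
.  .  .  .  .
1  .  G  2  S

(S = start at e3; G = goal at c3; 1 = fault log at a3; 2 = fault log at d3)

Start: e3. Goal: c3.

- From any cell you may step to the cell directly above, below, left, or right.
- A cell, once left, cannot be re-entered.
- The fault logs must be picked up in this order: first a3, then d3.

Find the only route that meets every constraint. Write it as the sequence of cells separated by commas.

The waypoints must appear in the order a3, d3, with no cell reused.
Route from e3: up 2 to e1, left 4 to a1, down 2 to a3, right 1 to b3, up 1 to b2, right 2 to d2, down 1 to d3, left 1 to c3 — 14 moves in all.
Check: order respected (1 at step 8, 2 at step 13).

e3, e2, e1, d1, c1, b1, a1, a2, a3, b3, b2, c2, d2, d3, c3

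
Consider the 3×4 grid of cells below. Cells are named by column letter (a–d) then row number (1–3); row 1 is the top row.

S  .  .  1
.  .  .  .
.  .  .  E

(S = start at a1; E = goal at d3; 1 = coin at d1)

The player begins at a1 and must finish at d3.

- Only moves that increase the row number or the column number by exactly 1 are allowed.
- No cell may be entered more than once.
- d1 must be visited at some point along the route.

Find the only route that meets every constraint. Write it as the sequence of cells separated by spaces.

a1 b1 c1 d1 d2 d3

Moves only go right or down, so the column and row indices never decrease.
Route from a1: 3× right (reaching d1), 2× down (reaching d3) — 5 moves in all.
Check: all required cells visited.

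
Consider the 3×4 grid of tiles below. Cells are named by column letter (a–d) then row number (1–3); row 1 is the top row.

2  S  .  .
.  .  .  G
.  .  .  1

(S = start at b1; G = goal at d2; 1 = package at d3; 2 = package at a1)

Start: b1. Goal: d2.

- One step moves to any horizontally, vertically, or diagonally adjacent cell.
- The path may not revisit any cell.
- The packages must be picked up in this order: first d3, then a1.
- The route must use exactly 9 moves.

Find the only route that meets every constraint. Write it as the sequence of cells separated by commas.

b1, c2, d3, c3, b3, a2, a1, b2, c1, d2

The waypoints must appear in the order d3, a1, with no cell reused.
Route from b1: 2× down-right (reaching d3), 2× left (reaching b3), up-left to a2, up to a1, down-right to b2, up-right to c1, down-right to d2 — 9 moves in all.
Check: order respected (1 at step 2, 2 at step 6); 9 moves as required.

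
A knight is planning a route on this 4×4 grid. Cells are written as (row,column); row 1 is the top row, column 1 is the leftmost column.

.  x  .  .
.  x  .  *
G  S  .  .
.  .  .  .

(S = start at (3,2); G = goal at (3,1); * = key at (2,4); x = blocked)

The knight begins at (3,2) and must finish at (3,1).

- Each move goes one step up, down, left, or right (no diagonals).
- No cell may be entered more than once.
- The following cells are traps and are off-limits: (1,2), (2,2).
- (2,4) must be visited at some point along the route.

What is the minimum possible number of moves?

9

Any route passes through (2,4) somewhere between (3,2) and (3,1). Summing Manhattan distances along the two legs ((3,2) → (2,4) → (3,1)) gives a lower bound of 3 + 4 = 7 moves.
The shortest route satisfying every rule uses 9 moves: (3,2) → (3,3) → (2,3) → (2,4) → (3,4) → (4,4) → (4,3) → (4,2) → (4,1) → (3,1).
The bound of 7 isn't tight here; checking systematically, no route of length 7 through 8 satisfies every constraint, so 9 is the minimum.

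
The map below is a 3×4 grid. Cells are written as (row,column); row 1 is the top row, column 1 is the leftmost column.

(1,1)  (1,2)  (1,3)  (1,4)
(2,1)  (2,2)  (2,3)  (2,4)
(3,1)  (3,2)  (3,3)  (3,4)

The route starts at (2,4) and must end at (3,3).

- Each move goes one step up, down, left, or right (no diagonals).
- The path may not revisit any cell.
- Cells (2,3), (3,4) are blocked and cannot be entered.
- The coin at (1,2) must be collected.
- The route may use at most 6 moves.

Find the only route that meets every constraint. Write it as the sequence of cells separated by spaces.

The budget equals the shortest possible length, so every move has to be on a shortest route through the required cells.
Route from (2,4): up to (1,4), 2× left (reaching (1,2)), 2× down (reaching (3,2)), right to (3,3) — 6 moves in all.
Check: all required cells visited; 6 ≤ 6 moves.

(2,4) (1,4) (1,3) (1,2) (2,2) (3,2) (3,3)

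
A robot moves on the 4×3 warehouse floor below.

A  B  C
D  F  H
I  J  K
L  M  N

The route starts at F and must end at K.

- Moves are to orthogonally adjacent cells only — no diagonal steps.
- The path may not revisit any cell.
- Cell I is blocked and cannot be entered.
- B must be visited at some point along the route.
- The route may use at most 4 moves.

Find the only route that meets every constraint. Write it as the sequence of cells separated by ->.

F -> B -> C -> H -> K

Any route must reach B and still end at K within 4 moves, so the order of the required stops is forced.
Route from F: up 1 to B, right 1 to C, down 2 to K — 4 moves in all.
Check: all required cells visited; 4 ≤ 4 moves.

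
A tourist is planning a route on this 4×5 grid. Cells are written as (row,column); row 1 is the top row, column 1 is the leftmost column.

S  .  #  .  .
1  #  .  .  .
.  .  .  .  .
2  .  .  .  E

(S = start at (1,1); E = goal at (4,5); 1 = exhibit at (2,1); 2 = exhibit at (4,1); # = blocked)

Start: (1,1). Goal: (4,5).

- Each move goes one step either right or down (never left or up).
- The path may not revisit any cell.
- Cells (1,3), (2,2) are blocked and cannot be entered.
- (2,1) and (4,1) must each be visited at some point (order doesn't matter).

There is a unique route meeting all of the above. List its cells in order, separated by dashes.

Moves only go right or down, so the column and row indices never decrease.
Route from (1,1): down 3 to (4,1), right 4 to (4,5) — 7 moves in all.
Check: all required cells visited.

(1,1) - (2,1) - (3,1) - (4,1) - (4,2) - (4,3) - (4,4) - (4,5)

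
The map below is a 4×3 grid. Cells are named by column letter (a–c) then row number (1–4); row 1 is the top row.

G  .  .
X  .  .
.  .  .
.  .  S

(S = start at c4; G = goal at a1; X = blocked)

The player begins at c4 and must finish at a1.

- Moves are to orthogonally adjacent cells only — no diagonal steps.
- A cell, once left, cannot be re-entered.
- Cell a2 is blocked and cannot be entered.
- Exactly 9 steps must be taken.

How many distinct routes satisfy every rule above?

3

Need simple routes of exactly 9 moves from c4 to a1 (Manhattan distance 5, so 2 moves are spent on a detour and 2 undoing it).
Enumerating: c4 b4 a4 a3 b3 b2 c2 c1 b1 a1 | c4 b4 a4 a3 b3 c3 c2 c1 b1 a1 | c4 b4 a4 a3 b3 c3 c2 b2 b1 a1.
That gives 3 routes.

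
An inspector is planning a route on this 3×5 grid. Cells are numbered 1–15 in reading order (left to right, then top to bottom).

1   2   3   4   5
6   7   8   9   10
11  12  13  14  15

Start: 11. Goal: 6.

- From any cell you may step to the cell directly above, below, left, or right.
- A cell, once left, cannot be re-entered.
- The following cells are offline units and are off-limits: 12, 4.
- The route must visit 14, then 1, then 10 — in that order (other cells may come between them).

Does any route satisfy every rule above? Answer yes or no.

Every way from 11 to 14 runs through 6 — but 6 is where the route must end, so it would be entered once on the way to 14 and again at the finish.

no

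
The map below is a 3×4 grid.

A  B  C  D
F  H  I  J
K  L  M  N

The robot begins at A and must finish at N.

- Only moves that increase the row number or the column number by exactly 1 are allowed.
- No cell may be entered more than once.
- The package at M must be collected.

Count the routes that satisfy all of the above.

A right/down-only route from A to N makes exactly 2 down-moves and 3 right-moves in some order.
With no other constraints that would be C(5,2) = 10 routes.
Split at M and multiply the segment counts: A→M: 6; M→N: 1; product = 6.
That gives 6 routes.

6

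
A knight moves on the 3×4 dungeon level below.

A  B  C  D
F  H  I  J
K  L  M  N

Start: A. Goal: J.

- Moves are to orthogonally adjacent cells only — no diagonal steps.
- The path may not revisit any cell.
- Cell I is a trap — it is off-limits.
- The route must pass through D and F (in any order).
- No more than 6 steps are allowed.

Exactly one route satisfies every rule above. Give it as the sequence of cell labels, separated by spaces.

A F H B C D J

The budget equals the shortest possible length, so every move has to be on a shortest route through the required cells.
Route from A: down 1 to F, right 1 to H, up 1 to B, right 2 to D, down 1 to J — 6 moves in all.
Check: all required cells visited; 6 ≤ 6 moves.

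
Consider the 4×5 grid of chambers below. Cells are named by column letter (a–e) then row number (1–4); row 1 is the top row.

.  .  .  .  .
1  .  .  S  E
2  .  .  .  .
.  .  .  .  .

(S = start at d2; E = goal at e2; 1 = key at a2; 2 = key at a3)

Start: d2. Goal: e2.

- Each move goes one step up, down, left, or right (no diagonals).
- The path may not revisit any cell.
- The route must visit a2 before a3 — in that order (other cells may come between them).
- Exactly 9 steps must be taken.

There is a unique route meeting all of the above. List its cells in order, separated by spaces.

The waypoints must appear in the order a2, a3, with no cell reused.
Route from d2: 3× left (reaching a2), down to a3, 4× right (reaching e3), up to e2 — 9 moves in all.
Check: order respected (1 at step 3, 2 at step 4); 9 moves as required.

d2 c2 b2 a2 a3 b3 c3 d3 e3 e2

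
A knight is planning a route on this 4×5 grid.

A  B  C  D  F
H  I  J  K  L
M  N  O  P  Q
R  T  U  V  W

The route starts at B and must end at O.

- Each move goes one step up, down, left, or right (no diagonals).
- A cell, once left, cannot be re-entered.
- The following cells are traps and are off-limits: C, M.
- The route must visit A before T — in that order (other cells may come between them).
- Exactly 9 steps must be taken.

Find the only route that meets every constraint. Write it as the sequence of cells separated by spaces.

The waypoints must appear in the order A, T, with no cell reused.
Route from B: left 1 to A, down 1 to H, right 1 to I, down 2 to T, right 2 to V, up 1 to P, left 1 to O — 9 moves in all.
Check: order respected (A at step 1, T at step 5); 9 moves as required.

B A H I N T U V P O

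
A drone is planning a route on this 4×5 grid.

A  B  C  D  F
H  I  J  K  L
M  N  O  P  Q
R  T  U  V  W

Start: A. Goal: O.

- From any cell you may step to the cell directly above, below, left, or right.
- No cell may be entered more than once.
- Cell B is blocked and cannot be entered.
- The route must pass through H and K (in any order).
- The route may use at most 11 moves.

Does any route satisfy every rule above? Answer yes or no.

One route that works: A → H → I → J → K → P → O.

yes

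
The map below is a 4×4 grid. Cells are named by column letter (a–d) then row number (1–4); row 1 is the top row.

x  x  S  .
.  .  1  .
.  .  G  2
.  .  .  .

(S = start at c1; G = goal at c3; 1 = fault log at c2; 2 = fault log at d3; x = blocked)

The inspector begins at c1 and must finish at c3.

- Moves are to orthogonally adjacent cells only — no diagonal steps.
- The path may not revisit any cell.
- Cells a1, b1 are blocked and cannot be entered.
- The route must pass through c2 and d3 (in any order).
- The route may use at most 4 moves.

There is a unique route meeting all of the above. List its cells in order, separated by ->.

The budget equals the shortest possible length, so every move has to be on a shortest route through the required cells.
Route from c1: down 1 to c2, right 1 to d2, down 1 to d3, left 1 to c3 — 4 moves in all.
Check: all required cells visited; 4 ≤ 4 moves.

c1 -> c2 -> d2 -> d3 -> c3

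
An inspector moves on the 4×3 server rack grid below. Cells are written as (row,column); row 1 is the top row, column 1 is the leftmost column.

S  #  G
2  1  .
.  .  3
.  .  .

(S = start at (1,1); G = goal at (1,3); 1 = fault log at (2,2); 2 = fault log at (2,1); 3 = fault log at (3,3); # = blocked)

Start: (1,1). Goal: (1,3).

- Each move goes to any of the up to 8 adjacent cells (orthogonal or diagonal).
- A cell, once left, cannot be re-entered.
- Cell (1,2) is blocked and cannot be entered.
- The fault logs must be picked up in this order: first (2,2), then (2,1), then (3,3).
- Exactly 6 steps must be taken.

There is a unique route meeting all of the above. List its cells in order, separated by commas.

The waypoints must appear in the order (2,2), (2,1), (3,3), with no cell reused.
Route from (1,1): down-right 1 to (2,2), left 1 to (2,1), down-right 1 to (3,2), right 1 to (3,3), up 2 to (1,3) — 6 moves in all.
Check: order respected (1 at step 1, 2 at step 2, 3 at step 4); 6 moves as required.

(1,1), (2,2), (2,1), (3,2), (3,3), (2,3), (1,3)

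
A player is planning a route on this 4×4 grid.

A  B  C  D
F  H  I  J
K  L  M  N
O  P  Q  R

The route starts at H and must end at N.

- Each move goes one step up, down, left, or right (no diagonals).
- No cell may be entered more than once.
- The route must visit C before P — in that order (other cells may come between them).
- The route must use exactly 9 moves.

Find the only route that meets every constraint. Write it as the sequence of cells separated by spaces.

The waypoints must appear in the order C, P, with no cell reused.
Route from H: up 1 to B, right 1 to C, down 2 to M, left 1 to L, down 1 to P, right 2 to R, up 1 to N — 9 moves in all.
Check: order respected (C at step 2, P at step 6); 9 moves as required.

H B C I M L P Q R N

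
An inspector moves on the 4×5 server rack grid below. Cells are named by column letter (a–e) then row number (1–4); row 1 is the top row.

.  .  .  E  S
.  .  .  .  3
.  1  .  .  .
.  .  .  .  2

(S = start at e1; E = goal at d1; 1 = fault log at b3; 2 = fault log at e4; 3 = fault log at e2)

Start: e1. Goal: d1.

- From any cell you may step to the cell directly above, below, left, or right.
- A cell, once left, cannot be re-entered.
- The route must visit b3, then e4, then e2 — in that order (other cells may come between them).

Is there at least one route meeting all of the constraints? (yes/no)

no

Ignoring the required order, 178 revisit-free routes from e1 to d1 pass through all of b3, e4, and e2; the waypoint orders that occur are e2 → e4 → b3 (177); e2 → b3 → e4 (1) — never b3 → e4 → e2.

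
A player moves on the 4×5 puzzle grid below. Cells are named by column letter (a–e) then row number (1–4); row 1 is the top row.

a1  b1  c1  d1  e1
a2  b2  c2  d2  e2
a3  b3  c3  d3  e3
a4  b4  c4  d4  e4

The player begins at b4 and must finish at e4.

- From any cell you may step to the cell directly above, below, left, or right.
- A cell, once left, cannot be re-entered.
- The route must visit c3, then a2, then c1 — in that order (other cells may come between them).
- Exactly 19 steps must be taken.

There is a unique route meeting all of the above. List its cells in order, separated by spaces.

b4 a4 a3 b3 c3 c4 d4 d3 d2 c2 b2 a2 a1 b1 c1 d1 e1 e2 e3 e4

The waypoints must appear in the order c3, a2, c1, with no cell reused.
Route from b4: left 1 to a4, up 1 to a3, right 2 to c3, down 1 to c4, right 1 to d4, up 2 to d2, left 3 to a2, up 1 to a1, right 4 to e1, down 3 to e4 — 19 moves in all.
Check: order respected (c3 at step 4, a2 at step 11, c1 at step 14); 19 moves as required.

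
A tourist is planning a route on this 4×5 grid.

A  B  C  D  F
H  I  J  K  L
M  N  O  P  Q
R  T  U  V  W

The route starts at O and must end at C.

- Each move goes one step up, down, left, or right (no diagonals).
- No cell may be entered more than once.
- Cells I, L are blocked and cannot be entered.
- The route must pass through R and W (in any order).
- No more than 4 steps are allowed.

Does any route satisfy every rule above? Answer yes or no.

no

Even ignoring the no-revisit rule, getting from O to C, taking the cheapest ordering O → R → W → C needs at least 3 + 4 + 5 = 12 moves (Manhattan distance per leg), which exceeds the 4-move limit.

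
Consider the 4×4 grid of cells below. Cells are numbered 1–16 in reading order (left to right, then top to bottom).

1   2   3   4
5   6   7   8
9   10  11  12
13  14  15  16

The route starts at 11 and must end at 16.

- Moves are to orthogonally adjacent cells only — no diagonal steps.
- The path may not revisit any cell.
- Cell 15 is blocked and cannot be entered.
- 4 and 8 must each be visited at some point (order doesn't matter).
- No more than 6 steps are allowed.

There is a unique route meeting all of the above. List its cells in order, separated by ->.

Any route must reach 4 and 8 and still end at 16 within 6 moves, so the order of the required stops is forced.
Route from 11: 2× up (reaching 3), right to 4, 3× down (reaching 16) — 6 moves in all.
Check: all required cells visited; 6 ≤ 6 moves.

11 -> 7 -> 3 -> 4 -> 8 -> 12 -> 16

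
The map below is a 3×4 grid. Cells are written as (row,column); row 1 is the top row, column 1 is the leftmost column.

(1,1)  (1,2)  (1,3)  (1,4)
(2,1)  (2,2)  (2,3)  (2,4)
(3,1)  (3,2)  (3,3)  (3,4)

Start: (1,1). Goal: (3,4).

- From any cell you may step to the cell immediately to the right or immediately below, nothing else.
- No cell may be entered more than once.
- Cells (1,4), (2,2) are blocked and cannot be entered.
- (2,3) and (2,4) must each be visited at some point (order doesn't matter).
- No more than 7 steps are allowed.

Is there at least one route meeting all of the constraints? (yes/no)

yes

One route that works: (1,1) → (1,2) → (1,3) → (2,3) → (2,4) → (3,4).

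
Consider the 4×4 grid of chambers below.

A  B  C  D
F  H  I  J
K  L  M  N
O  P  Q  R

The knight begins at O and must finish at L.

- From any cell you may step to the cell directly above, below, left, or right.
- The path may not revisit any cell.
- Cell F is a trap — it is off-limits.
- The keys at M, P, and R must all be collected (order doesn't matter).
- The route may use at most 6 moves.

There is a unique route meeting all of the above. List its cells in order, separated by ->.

O -> P -> Q -> R -> N -> M -> L

The 6-move cap with required stops at M, P, R leaves no slack for detours.
Route from O: right 3 to R, up 1 to N, left 2 to L — 6 moves in all.
Check: all required cells visited; 6 ≤ 6 moves.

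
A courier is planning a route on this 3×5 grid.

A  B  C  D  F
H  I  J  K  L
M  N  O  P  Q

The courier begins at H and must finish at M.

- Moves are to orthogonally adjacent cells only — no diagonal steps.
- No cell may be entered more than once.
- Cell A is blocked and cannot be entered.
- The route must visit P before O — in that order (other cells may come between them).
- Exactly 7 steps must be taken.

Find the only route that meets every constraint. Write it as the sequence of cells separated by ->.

The waypoints must appear in the order P, O, with no cell reused.
Route from H: right 3 to K, down 1 to P, left 3 to M — 7 moves in all.
Check: order respected (P at step 4, O at step 5); 7 moves as required.

H -> I -> J -> K -> P -> O -> N -> M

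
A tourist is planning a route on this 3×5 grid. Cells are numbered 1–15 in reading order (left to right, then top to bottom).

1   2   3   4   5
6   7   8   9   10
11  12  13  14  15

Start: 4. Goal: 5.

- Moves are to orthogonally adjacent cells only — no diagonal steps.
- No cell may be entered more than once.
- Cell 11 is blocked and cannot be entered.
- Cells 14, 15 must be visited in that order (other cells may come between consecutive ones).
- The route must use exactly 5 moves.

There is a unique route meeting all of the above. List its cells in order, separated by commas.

4, 9, 14, 15, 10, 5

The waypoints must appear in the order 14, 15, with no cell reused.
Route from 4: down 2 to 14, right 1 to 15, up 2 to 5 — 5 moves in all.
Check: order respected (14 at step 2, 15 at step 3); 5 moves as required.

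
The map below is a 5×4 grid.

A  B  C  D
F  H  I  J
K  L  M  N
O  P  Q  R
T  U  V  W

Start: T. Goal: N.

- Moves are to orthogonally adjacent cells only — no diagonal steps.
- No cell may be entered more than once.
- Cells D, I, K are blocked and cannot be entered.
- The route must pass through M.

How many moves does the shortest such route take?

5

Any route passes through M somewhere between T and N. Summing Manhattan distances along the two legs (T → M → N) gives a lower bound of 4 + 1 = 5 moves.
A route of 5 moves achieves this: T → O → P → L → M → N.
Since 5 matches the lower bound, it is optimal.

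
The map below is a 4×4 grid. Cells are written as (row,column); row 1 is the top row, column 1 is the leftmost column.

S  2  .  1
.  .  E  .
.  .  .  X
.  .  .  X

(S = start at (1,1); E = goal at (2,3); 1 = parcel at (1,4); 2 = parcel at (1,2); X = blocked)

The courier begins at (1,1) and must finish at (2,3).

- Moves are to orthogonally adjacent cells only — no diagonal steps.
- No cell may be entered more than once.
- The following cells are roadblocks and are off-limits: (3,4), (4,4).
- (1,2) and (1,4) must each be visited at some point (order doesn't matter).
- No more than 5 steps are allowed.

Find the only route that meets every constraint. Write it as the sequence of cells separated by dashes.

(1,1) - (1,2) - (1,3) - (1,4) - (2,4) - (2,3)

The 5-move cap with required stops at (1,2), (1,4) leaves no slack for detours.
Route from (1,1): 3× right (reaching (1,4)), down to (2,4), left to (2,3) — 5 moves in all.
Check: all required cells visited; 5 ≤ 5 moves.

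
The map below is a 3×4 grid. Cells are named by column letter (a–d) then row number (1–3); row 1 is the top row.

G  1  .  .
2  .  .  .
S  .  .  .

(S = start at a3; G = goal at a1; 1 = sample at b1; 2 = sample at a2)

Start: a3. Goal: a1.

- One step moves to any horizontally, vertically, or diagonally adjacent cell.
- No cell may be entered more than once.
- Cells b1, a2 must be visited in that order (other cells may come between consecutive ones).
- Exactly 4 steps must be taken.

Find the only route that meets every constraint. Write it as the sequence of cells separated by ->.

a3 -> b2 -> b1 -> a2 -> a1

The waypoints must appear in the order b1, a2, with no cell reused.
Route from a3: up-right 1 to b2, up 1 to b1, down-left 1 to a2, up 1 to a1 — 4 moves in all.
Check: order respected (1 at step 2, 2 at step 3); 4 moves as required.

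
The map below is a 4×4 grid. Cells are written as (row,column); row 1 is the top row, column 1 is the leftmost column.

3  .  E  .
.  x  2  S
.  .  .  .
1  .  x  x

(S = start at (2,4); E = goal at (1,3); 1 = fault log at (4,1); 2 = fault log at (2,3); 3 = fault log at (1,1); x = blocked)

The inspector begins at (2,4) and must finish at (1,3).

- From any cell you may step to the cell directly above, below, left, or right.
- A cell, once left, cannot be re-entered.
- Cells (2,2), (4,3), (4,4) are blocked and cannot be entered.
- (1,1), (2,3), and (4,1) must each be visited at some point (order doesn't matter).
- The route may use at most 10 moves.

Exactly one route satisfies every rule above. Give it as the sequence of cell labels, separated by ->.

The 10-move cap with required stops at (1,1), (2,3), (4,1) leaves no slack for detours.
Route from (2,4): left to (2,3), down to (3,3), left to (3,2), down to (4,2), left to (4,1), 3× up (reaching (1,1)), 2× right (reaching (1,3)) — 10 moves in all.
Check: all required cells visited; 10 ≤ 10 moves.

(2,4) -> (2,3) -> (3,3) -> (3,2) -> (4,2) -> (4,1) -> (3,1) -> (2,1) -> (1,1) -> (1,2) -> (1,3)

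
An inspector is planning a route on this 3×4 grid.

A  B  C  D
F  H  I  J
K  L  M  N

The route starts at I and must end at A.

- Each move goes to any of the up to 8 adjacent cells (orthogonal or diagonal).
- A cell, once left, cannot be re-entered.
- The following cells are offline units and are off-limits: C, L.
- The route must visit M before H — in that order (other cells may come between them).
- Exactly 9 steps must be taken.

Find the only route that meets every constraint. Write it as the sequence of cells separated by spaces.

I D J N M H K F B A

The waypoints must appear in the order M, H, with no cell reused.
Route from I: up-right to D, 2× down (reaching N), left to M, up-left to H, down-left to K, up to F, up-right to B, left to A — 9 moves in all.
Check: order respected (M at step 4, H at step 5); 9 moves as required.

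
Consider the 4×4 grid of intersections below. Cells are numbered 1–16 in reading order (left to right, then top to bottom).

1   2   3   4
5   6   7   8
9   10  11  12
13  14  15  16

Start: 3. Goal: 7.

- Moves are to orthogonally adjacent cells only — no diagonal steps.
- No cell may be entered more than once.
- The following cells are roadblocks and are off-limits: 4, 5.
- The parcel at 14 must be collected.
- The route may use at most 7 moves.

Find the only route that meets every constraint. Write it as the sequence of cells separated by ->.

The 7-move cap with required stops at 14 leaves no slack for detours.
Route from 3: left 1 to 2, down 3 to 14, right 1 to 15, up 2 to 7 — 7 moves in all.
Check: all required cells visited; 7 ≤ 7 moves.

3 -> 2 -> 6 -> 10 -> 14 -> 15 -> 11 -> 7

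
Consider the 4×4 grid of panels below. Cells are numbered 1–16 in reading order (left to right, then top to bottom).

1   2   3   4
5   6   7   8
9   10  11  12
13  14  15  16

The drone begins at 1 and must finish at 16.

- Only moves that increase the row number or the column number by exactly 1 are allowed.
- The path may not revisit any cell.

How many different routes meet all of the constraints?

20

A right/down-only route from 1 to 16 makes exactly 3 down-moves and 3 right-moves in some order.
With no other constraints that would be C(6,3) = 20 routes.
That gives 20 routes.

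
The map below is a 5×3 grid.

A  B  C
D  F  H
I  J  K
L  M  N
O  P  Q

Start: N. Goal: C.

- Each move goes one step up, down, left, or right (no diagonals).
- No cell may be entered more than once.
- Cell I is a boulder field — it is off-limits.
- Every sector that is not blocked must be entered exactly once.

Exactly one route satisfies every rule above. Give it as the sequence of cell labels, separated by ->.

N -> Q -> P -> O -> L -> M -> J -> K -> H -> F -> D -> A -> B -> C

Need to visit all 14 open cells exactly once, starting at N and ending at C.
Cell D has only two open neighbours (A and F), so the path must pass straight through it: one of those is the cell it's entered from and the other is where it exits.
Route from N: down to Q, 2× left (reaching O), up to L, right to M, up to J, right to K, up to H, 2× left (reaching D), up to A, 2× right (reaching C) — 13 moves in all.
Check: all 14 open cells covered.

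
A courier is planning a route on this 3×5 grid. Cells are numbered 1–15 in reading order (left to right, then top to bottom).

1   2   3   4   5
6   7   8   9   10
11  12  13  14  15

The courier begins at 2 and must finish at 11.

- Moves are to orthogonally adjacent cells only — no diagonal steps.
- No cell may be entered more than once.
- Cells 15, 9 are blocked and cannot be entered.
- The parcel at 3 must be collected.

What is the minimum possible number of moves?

5

Any route passes through 3 somewhere between 2 and 11. Summing Manhattan distances along the two legs (2 → 3 → 11) gives a lower bound of 1 + 4 = 5 moves.
A route of 5 moves achieves this: 2 → 3 → 8 → 13 → 12 → 11.
Since 5 matches the lower bound, it is optimal.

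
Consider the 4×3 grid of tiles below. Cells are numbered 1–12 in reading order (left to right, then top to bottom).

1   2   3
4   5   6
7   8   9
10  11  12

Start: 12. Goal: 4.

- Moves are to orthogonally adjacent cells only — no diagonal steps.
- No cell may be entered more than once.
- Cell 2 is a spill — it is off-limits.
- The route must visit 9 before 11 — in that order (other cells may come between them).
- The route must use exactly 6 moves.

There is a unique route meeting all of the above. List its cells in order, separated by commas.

12, 9, 8, 11, 10, 7, 4

The waypoints must appear in the order 9, 11, with no cell reused.
Route from 12: up to 9, left to 8, down to 11, left to 10, 2× up (reaching 4) — 6 moves in all.
Check: order respected (9 at step 1, 11 at step 3); 6 moves as required.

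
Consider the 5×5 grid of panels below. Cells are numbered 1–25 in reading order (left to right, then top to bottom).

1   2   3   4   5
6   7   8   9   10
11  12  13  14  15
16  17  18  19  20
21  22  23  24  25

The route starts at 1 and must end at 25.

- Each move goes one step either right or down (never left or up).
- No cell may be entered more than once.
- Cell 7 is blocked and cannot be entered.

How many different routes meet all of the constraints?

30

A right/down-only route from 1 to 25 makes exactly 4 down-moves and 4 right-moves in some order.
With no other constraints that would be C(8,4) = 70 routes.
Subtract routes through each blocked cell (inclusion–exclusion for overlaps): − through 7: 40 → 30.
That gives 30 routes.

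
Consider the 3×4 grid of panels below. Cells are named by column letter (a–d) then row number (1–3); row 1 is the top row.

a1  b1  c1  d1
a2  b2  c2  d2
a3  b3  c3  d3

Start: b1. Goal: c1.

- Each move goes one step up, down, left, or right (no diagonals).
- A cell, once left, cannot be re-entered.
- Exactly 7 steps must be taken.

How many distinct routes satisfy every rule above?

Need simple routes of exactly 7 moves from b1 to c1 (Manhattan distance 1, so 3 moves are spent on a detour and 3 undoing it).
Branch systematically from the start, pruning whenever the remaining move budget drops below the Manhattan distance to c1 or differs from it in parity. Grouping the completions by first move — via b2: 5; via a1: 4 (no valid completion starts via c1) — and summing: 5 + 4 = 9.
That gives 9 routes.

9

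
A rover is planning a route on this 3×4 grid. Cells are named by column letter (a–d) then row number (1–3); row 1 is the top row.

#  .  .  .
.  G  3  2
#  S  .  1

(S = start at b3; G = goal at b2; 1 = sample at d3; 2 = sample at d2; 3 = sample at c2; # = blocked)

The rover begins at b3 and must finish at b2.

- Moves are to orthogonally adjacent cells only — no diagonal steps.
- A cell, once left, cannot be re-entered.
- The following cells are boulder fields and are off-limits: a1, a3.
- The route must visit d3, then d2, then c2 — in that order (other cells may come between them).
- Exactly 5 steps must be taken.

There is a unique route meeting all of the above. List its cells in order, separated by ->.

b3 -> c3 -> d3 -> d2 -> c2 -> b2

The waypoints must appear in the order d3, d2, c2, with no cell reused.
Route from b3: 2× right (reaching d3), up to d2, 2× left (reaching b2) — 5 moves in all.
Check: order respected (1 at step 2, 2 at step 3, 3 at step 4); 5 moves as required.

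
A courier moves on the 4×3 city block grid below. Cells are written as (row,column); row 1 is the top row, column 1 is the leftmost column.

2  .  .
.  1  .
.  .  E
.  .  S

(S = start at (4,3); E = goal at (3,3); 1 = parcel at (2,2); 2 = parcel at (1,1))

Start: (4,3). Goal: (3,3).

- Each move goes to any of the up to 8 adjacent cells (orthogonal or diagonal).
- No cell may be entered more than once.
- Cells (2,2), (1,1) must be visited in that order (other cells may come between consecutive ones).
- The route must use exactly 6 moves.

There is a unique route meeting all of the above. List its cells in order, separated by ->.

The waypoints must appear in the order (2,2), (1,1), with no cell reused.
Route from (4,3): up-left to (3,2), up to (2,2), up-left to (1,1), right to (1,2), down-right to (2,3), down to (3,3) — 6 moves in all.
Check: order respected (1 at step 2, 2 at step 3); 6 moves as required.

(4,3) -> (3,2) -> (2,2) -> (1,1) -> (1,2) -> (2,3) -> (3,3)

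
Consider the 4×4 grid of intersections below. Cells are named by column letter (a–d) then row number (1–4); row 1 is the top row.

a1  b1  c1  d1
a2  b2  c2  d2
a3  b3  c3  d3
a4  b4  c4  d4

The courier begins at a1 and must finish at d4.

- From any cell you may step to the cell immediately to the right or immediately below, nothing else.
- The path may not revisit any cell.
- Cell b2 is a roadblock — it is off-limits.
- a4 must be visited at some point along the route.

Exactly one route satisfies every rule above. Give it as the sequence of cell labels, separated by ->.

a1 -> a2 -> a3 -> a4 -> b4 -> c4 -> d4

Moves only go right or down, so the column and row indices never decrease.
Route from a1: 3× down (reaching a4), 3× right (reaching d4) — 6 moves in all.
Check: all required cells visited.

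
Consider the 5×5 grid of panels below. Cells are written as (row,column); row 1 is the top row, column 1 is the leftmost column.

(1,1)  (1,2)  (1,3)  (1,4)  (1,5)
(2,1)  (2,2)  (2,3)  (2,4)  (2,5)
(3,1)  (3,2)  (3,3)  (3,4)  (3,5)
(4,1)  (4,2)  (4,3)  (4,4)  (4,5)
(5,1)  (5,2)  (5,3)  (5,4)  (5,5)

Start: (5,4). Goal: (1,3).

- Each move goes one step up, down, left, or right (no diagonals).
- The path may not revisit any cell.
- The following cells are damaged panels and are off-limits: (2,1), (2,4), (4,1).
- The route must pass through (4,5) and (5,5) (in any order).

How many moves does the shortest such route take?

Any route passes through (4,5) and (5,5) in some order between (5,4) and (1,3). Summing Manhattan distances along each leg and taking the cheapest ordering ((5,4) → (5,5) → (4,5) → (1,3)) gives a lower bound of 1 + 1 + 5 = 7 moves.
A route of 7 moves achieves this: (5,4) → (5,5) → (4,5) → (3,5) → (2,5) → (1,5) → (1,4) → (1,3).
Since 7 matches the lower bound, it is optimal.

7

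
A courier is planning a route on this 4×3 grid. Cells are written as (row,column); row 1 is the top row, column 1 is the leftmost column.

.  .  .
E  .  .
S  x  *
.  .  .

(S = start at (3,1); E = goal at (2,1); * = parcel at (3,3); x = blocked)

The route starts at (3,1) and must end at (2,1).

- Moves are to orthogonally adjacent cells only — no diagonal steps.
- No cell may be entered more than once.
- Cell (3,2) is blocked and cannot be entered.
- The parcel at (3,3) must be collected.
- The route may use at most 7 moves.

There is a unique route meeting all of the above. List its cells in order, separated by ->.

(3,1) -> (4,1) -> (4,2) -> (4,3) -> (3,3) -> (2,3) -> (2,2) -> (2,1)

The budget equals the shortest possible length, so every move has to be on a shortest route through the required cells.
Route from (3,1): down to (4,1), 2× right (reaching (4,3)), 2× up (reaching (2,3)), 2× left (reaching (2,1)) — 7 moves in all.
Check: all required cells visited; 7 ≤ 7 moves.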